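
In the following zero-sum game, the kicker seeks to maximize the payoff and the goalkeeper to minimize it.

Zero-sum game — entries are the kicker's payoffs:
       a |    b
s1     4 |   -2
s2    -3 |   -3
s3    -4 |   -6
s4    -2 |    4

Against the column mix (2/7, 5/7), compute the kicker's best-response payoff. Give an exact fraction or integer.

s1: (4)·(2/7) + (-2)·(5/7) = -2/7.
s2: (-3)·(2/7) + (-3)·(5/7) = -3.
s3: (-4)·(2/7) + (-6)·(5/7) = -38/7.
s4: (-2)·(2/7) + (4)·(5/7) = 16/7.
The best pure response is s4 with expected payoff 16/7.

16/7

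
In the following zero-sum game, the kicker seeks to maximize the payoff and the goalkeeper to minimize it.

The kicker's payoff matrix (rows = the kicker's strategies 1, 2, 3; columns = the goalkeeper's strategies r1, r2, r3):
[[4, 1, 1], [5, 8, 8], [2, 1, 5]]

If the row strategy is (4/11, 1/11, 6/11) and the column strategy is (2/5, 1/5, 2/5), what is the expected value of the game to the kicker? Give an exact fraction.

168/55

Against (2/5, 1/5, 2/5), each row's expected payoff is 1: 11/5; 2: 34/5; 3: 3.
Taking the (4/11, 1/11, 6/11)-weighted average: (4/11)·(11/5) + (1/11)·(34/5) + (6/11)·(3) = 168/55.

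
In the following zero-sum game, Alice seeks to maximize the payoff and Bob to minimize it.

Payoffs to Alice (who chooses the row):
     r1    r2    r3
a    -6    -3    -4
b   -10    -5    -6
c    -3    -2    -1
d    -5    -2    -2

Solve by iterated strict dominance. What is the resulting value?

Row a is strictly dominated by row c (-3>-6, -2>-3, -1>-4); eliminate a.
Row b is strictly dominated by row c (-3>-10, -2>-5, -1>-6); eliminate b.
Column r3 is strictly dominated by r1 for Bob (-3<-1, -5<-2); eliminate r3.
Column r2 is strictly dominated by r1 for Bob (-3<-2, -5<-2); eliminate r2.
Row d is strictly dominated by row c (-3>-5); eliminate d.
Only (c, r1) remains, with payoff -3.

-3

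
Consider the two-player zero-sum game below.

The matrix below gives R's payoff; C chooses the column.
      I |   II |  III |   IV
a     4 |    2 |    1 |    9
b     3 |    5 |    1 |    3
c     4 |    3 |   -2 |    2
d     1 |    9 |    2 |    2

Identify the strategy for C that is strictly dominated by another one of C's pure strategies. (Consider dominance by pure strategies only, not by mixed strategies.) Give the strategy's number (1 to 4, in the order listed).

2

C prefers columns that give R less. Compare II with III: 1 < 2, 1 < 5, -2 < 3, 2 < 9.
So III strictly dominates II for C; II is strictly dominated.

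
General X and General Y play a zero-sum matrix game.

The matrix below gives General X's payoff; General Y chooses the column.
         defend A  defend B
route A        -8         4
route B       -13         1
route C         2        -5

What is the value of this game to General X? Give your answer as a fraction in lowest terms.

Row route B is strictly dominated by row route A, so General X never plays it.
The remaining 2×2 game on (route A, route C) × (defend A, defend B) has no saddle point. Let General X play route A with probability p; indifference gives −8p + 2(1−p) = 4p − 5(1−p), so p = 7/19.
Similarly General Y's optimal q on defend A is 9/19, and the value is -8·(9/19) + (4)·(10/19) = -32/19.

-32/19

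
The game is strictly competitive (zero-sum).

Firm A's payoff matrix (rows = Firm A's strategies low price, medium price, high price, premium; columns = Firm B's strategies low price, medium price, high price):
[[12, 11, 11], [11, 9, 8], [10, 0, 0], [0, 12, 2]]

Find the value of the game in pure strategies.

Row minima: 11, 8, 0, 0 → Firm A's maximin is 11.
Column maxima: 12, 12, 11 → Firm B's minimax is 11.
They coincide at (low price, high price), so the value is 11.

11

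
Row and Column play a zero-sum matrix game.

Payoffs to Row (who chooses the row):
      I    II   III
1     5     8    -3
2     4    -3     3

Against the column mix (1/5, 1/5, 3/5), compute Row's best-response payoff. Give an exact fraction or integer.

2

1: (5)·(1/5) + (8)·(1/5) + (-3)·(3/5) = 4/5.
2: (4)·(1/5) + (-3)·(1/5) + (3)·(3/5) = 2.
The best pure response is 2 with expected payoff 2.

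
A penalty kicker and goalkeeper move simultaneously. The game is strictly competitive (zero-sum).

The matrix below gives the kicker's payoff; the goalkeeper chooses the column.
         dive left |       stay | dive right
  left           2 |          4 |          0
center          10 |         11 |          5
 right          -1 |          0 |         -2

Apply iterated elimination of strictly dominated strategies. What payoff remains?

Column dive left is strictly dominated by dive right for the goalkeeper (0<2, 5<10, -2<-1); eliminate dive left.
Column stay is strictly dominated by dive right for the goalkeeper (0<4, 5<11, -2<0); eliminate stay.
Row right is strictly dominated by row left (0>-2); eliminate right.
Row left is strictly dominated by row center (5>0); eliminate left.
Only (center, dive right) remains, with payoff 5.

5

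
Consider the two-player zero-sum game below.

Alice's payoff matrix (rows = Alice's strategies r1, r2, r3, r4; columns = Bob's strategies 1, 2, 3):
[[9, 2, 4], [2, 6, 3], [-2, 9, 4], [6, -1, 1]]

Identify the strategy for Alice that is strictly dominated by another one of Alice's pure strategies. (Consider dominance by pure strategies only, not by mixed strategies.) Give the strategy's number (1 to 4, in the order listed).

Compare r4 with r1: 9 > 6, 2 > -1, 4 > 1.
So r1 strictly dominates r4 for Alice; r4 is strictly dominated.

4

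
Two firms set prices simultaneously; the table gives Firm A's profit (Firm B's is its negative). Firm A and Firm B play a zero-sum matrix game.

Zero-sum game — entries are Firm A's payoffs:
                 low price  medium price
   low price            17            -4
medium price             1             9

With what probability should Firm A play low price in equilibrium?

Row minima are -4 and 1, so Firm A's maximin is 1; column maxima are 17 and 9, so Firm B's minimax is 9. These differ, so the equilibrium is in mixed strategies.
Let Firm A play low price with probability p. Firm B is indifferent when 17p + (1−p) = −4p + 9(1−p), giving p = 8/29.

8/29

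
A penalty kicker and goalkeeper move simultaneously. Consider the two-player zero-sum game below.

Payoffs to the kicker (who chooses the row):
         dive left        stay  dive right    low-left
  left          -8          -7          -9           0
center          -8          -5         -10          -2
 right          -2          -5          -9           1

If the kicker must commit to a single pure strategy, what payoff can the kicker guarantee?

The worst-case payoff for each row is left: -9, center: -10, right: -9.
The best of these is -9.

-9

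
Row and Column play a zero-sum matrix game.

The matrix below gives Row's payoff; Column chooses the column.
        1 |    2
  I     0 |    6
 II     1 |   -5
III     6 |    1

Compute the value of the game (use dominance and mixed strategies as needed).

36/11

Row II is strictly dominated by row III, so Row never plays it.
The remaining 2×2 game on (I, III) × (1, 2) has no saddle point. Let Row play I with probability p; indifference gives 6(1−p) = 6p + (1−p), so p = 5/11.
Similarly Column's optimal q on 1 is 5/11, and the value is 0·(5/11) + (6)·(6/11) = 36/11.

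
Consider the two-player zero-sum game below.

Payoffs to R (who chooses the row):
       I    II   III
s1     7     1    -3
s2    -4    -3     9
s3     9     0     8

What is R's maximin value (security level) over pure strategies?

The worst-case payoff for each row is s1: -3, s2: -4, s3: 0.
The best of these is 0.

0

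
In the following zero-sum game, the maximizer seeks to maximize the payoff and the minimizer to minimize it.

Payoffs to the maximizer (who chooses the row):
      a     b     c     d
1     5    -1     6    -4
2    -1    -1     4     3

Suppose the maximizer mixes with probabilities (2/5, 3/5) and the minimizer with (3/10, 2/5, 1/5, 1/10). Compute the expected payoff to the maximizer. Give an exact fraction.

Against (3/10, 2/5, 1/5, 1/10), each row's expected payoff is 1: 19/10; 2: 2/5.
Taking the (2/5, 3/5)-weighted average: (2/5)·(19/10) + (3/5)·(2/5) = 1.

1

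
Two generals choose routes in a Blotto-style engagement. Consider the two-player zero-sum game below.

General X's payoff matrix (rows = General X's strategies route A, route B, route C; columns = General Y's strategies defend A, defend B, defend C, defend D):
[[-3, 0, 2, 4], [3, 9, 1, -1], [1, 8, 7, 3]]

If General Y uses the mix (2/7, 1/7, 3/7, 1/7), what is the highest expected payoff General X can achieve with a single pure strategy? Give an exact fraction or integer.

34/7

route A: (-3)·(2/7) + (0)·(1/7) + (2)·(3/7) + (4)·(1/7) = 4/7.
route B: (3)·(2/7) + (9)·(1/7) + (1)·(3/7) + (-1)·(1/7) = 17/7.
route C: (1)·(2/7) + (8)·(1/7) + (7)·(3/7) + (3)·(1/7) = 34/7.
The best pure response is route C with expected payoff 34/7.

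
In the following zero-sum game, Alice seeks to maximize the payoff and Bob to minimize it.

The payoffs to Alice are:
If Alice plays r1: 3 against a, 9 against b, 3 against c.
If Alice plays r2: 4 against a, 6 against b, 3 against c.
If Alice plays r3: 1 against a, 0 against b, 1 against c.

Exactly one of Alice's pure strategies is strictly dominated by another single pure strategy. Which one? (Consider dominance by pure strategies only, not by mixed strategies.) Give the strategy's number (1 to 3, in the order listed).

Compare r3 with r1: 3 > 1, 9 > 0, 3 > 1.
So r1 strictly dominates r3 for Alice; r3 is strictly dominated.

3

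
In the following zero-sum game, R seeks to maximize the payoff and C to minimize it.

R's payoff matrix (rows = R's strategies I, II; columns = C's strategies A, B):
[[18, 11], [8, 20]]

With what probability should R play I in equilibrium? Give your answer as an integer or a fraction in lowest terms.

Row minima are 11 and 8, so R's maximin is 11; column maxima are 18 and 20, so C's minimax is 18. These differ, so the equilibrium is in mixed strategies.
Let R play I with probability p. C is indifferent when 18p + 8(1−p) = 11p + 20(1−p), giving p = 12/19.

12/19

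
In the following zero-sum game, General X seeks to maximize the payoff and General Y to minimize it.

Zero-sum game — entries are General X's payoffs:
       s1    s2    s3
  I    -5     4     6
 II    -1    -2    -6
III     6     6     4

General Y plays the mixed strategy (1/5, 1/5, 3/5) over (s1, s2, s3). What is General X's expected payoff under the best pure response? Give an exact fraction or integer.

I: (-5)·(1/5) + (4)·(1/5) + (6)·(3/5) = 17/5.
II: (-1)·(1/5) + (-2)·(1/5) + (-6)·(3/5) = -21/5.
III: (6)·(1/5) + (6)·(1/5) + (4)·(3/5) = 24/5.
The best pure response is III with expected payoff 24/5.

24/5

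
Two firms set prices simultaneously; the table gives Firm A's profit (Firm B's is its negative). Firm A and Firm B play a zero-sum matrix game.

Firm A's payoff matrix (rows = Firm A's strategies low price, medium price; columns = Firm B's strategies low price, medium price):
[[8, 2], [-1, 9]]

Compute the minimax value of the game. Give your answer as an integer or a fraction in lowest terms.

Row minima are 2 and -1, so Firm A's maximin is 2; column maxima are 8 and 9, so Firm B's minimax is 8. These differ, so the equilibrium is in mixed strategies.
Let Firm A play low price with probability p. Firm B is indifferent when 8p − (1−p) = 2p + 9(1−p), giving p = 5/8.
Let Firm B play low price with probability q. Firm A is indifferent when 8q + 2(1−q) = −q + 9(1−q), giving q = 7/16.
The value is 8·(7/16) + (2)·(9/16) = 37/8.

37/8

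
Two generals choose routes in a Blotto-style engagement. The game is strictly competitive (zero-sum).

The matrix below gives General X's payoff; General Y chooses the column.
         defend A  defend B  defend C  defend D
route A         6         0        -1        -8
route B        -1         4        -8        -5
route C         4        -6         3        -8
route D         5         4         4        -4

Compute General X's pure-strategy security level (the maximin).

The worst-case payoff for each row is route A: -8, route B: -8, route C: -8, route D: -4.
The best of these is -4.

-4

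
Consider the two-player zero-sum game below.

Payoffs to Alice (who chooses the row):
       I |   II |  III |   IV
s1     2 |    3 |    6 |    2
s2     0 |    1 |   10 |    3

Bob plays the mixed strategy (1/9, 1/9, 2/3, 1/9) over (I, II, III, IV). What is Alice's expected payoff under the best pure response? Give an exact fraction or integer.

s1: (2)·(1/9) + (3)·(1/9) + (6)·(2/3) + (2)·(1/9) = 43/9.
s2: (0)·(1/9) + (1)·(1/9) + (10)·(2/3) + (3)·(1/9) = 64/9.
The best pure response is s2 with expected payoff 64/9.

64/9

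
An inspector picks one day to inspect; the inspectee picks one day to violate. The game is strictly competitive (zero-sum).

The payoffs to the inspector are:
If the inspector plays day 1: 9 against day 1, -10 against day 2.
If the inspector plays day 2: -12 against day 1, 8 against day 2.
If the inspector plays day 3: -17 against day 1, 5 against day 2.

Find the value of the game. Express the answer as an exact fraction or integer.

Row day 3 is strictly dominated by row day 2, so the inspector never plays it.
The remaining 2×2 game on (day 1, day 2) × (day 1, day 2) has no saddle point. Let the inspector play day 1 with probability p; indifference gives 9p − 12(1−p) = −10p + 8(1−p), so p = 20/39.
Similarly the inspectee's optimal q on day 1 is 6/13, and the value is 9·(6/13) + (-10)·(7/13) = -16/13.

-16/13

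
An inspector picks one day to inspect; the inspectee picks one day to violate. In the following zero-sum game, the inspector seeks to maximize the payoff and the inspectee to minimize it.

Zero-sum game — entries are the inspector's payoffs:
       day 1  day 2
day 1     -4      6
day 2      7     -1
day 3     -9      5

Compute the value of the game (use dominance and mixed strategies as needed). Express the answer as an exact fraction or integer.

Row day 3 is strictly dominated by row day 1, so the inspector never plays it.
The remaining 2×2 game on (day 1, day 2) × (day 1, day 2) has no saddle point. Let the inspector play day 1 with probability p; indifference gives −4p + 7(1−p) = 6p − (1−p), so p = 4/9.
Similarly the inspectee's optimal q on day 1 is 7/18, and the value is -4·(7/18) + (6)·(11/18) = 19/9.

19/9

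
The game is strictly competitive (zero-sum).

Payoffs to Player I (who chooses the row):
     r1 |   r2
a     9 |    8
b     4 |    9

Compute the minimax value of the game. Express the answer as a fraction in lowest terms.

49/6

Row minima are 8 and 4, so Player I's maximin is 8; column maxima are 9 and 9, so Player II's minimax is 9. These differ, so the equilibrium is in mixed strategies.
Let Player I play a with probability p. Player II is indifferent when 9p + 4(1−p) = 8p + 9(1−p), giving p = 5/6.
Let Player II play r1 with probability q. Player I is indifferent when 9q + 8(1−q) = 4q + 9(1−q), giving q = 1/6.
The value is 9·(1/6) + (8)·(5/6) = 49/6.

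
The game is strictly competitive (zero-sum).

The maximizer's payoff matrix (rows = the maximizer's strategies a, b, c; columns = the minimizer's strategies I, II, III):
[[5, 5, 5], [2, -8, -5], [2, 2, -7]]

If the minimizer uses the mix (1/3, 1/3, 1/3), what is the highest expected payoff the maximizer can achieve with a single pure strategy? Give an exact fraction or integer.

5

a: (5)·(1/3) + (5)·(1/3) + (5)·(1/3) = 5.
b: (2)·(1/3) + (-8)·(1/3) + (-5)·(1/3) = -11/3.
c: (2)·(1/3) + (2)·(1/3) + (-7)·(1/3) = -1.
The best pure response is a with expected payoff 5.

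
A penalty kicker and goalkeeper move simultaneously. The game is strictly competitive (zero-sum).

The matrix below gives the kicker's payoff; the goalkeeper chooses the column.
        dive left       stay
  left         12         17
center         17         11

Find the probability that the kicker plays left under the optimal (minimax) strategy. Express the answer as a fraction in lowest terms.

6/11

Row minima are 12 and 11, so the kicker's maximin is 12; column maxima are 17 and 17, so the goalkeeper's minimax is 17. These differ, so the equilibrium is in mixed strategies.
Let the kicker play left with probability p. The goalkeeper is indifferent when 12p + 17(1−p) = 17p + 11(1−p), giving p = 6/11.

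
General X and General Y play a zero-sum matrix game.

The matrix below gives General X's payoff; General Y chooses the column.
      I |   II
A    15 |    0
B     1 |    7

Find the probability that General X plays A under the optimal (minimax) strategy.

Row minima are 0 and 1, so General X's maximin is 1; column maxima are 15 and 7, so General Y's minimax is 7. These differ, so the equilibrium is in mixed strategies.
Let General X play A with probability p. General Y is indifferent when 15p + (1−p) = 7(1−p), giving p = 2/7.

2/7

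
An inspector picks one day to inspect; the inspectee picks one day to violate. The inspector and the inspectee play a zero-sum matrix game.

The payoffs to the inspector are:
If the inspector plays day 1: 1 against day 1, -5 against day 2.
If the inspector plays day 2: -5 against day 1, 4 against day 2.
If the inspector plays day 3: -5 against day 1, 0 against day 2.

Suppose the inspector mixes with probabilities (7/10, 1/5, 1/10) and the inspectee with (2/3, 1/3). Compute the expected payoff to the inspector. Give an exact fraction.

-43/30

Against (2/3, 1/3), each row's expected payoff is day 1: -1; day 2: -2; day 3: -10/3.
Taking the (7/10, 1/5, 1/10)-weighted average: (7/10)·(-1) + (1/5)·(-2) + (1/10)·(-10/3) = -43/30.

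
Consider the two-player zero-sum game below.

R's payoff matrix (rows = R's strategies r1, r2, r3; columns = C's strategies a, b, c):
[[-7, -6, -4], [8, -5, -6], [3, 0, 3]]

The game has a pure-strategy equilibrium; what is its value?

Row minima: -7, -6, 0 → R's maximin is 0.
Column maxima: 8, 0, 3 → C's minimax is 0.
They coincide at (r3, b), so the value is 0.

0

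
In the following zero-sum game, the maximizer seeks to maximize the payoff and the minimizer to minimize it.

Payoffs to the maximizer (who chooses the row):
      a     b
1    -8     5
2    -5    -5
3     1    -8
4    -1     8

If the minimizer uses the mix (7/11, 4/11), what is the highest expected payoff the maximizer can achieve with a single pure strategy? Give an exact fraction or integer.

25/11

1: (-8)·(7/11) + (5)·(4/11) = -36/11.
2: (-5)·(7/11) + (-5)·(4/11) = -5.
3: (1)·(7/11) + (-8)·(4/11) = -25/11.
4: (-1)·(7/11) + (8)·(4/11) = 25/11.
The best pure response is 4 with expected payoff 25/11.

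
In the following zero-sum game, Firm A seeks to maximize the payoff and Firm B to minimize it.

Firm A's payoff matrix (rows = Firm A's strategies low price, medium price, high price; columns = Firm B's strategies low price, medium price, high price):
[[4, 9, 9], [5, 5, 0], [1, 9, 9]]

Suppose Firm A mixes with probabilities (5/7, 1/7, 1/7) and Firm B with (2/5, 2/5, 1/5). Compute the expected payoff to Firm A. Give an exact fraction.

32/5

Against (2/5, 2/5, 1/5), each row's expected payoff is low price: 7; medium price: 4; high price: 29/5.
Taking the (5/7, 1/7, 1/7)-weighted average: (5/7)·(7) + (1/7)·(4) + (1/7)·(29/5) = 32/5.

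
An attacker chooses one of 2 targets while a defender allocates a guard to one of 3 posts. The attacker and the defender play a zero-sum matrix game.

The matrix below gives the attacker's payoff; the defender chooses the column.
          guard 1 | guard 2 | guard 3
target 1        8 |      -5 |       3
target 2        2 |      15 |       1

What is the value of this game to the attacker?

Column guard 1 is strictly dominated by guard 3 for the defender (it gives the attacker more in every row).
The remaining 2×2 game on (target 1, target 2) × (guard 2, guard 3) has no saddle point. Let the attacker play target 1 with probability p; indifference gives −5p + 15(1−p) = 3p + (1−p), so p = 7/11.
Similarly the defender's optimal q on guard 2 is 1/11, and the value is -5·(1/11) + (3)·(10/11) = 25/11.

25/11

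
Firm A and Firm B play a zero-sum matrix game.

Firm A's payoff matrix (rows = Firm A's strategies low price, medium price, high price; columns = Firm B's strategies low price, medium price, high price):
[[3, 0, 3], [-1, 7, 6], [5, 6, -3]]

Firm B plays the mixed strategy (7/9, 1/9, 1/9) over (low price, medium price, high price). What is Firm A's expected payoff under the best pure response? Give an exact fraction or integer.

low price: (3)·(7/9) + (0)·(1/9) + (3)·(1/9) = 8/3.
medium price: (-1)·(7/9) + (7)·(1/9) + (6)·(1/9) = 2/3.
high price: (5)·(7/9) + (6)·(1/9) + (-3)·(1/9) = 38/9.
The best pure response is high price with expected payoff 38/9.

38/9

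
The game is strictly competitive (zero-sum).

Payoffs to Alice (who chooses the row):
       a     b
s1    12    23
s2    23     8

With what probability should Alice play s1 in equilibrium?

Row minima are 12 and 8, so Alice's maximin is 12; column maxima are 23 and 23, so Bob's minimax is 23. These differ, so the equilibrium is in mixed strategies.
Let Alice play s1 with probability p. Bob is indifferent when 12p + 23(1−p) = 23p + 8(1−p), giving p = 15/26.

15/26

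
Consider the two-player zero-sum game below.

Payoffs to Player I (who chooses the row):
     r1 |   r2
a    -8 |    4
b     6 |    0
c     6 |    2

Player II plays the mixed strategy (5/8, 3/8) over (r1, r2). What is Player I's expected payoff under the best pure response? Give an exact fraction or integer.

a: (-8)·(5/8) + (4)·(3/8) = -7/2.
b: (6)·(5/8) + (0)·(3/8) = 15/4.
c: (6)·(5/8) + (2)·(3/8) = 9/2.
The best pure response is c with expected payoff 9/2.

9/2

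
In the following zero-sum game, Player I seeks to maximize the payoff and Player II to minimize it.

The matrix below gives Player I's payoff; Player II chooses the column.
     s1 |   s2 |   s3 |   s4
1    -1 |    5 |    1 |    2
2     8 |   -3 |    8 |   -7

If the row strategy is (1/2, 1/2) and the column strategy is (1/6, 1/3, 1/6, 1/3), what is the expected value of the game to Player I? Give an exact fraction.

5/6

Against (1/6, 1/3, 1/6, 1/3), each row's expected payoff is 1: 7/3; 2: -2/3.
Taking the (1/2, 1/2)-weighted average: (1/2)·(7/3) + (1/2)·(-2/3) = 5/6.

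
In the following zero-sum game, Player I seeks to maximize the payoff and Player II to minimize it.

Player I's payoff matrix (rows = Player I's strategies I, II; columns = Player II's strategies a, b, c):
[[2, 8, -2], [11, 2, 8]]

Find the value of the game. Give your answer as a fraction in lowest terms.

17/4

Column a is strictly dominated by c for Player II (it gives Player I more in every row).
The remaining 2×2 game on (I, II) × (b, c) has no saddle point. Let Player I play I with probability p; indifference gives 8p + 2(1−p) = −2p + 8(1−p), so p = 3/8.
Similarly Player II's optimal q on b is 5/8, and the value is 8·(5/8) + (-2)·(3/8) = 17/4.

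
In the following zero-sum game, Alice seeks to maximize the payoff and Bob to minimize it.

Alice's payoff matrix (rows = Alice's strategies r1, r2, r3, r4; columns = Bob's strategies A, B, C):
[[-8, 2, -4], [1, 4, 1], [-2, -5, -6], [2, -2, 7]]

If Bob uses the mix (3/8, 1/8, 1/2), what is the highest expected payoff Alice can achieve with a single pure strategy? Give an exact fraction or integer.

4

r1: (-8)·(3/8) + (2)·(1/8) + (-4)·(1/2) = -19/4.
r2: (1)·(3/8) + (4)·(1/8) + (1)·(1/2) = 11/8.
r3: (-2)·(3/8) + (-5)·(1/8) + (-6)·(1/2) = -35/8.
r4: (2)·(3/8) + (-2)·(1/8) + (7)·(1/2) = 4.
The best pure response is r4 with expected payoff 4.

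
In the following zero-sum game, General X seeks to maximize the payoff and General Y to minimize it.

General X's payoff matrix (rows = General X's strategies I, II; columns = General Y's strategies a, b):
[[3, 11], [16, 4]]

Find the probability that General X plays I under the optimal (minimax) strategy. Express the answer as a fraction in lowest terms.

Row minima are 3 and 4, so General X's maximin is 4; column maxima are 16 and 11, so General Y's minimax is 11. These differ, so the equilibrium is in mixed strategies.
Let General X play I with probability p. General Y is indifferent when 3p + 16(1−p) = 11p + 4(1−p), giving p = 3/5.

3/5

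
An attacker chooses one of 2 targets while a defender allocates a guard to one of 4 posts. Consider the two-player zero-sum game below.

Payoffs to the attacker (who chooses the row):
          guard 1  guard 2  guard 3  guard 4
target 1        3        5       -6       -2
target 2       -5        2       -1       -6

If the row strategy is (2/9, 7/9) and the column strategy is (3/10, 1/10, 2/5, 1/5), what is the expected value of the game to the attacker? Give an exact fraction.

-77/30

Against (3/10, 1/10, 2/5, 1/5), each row's expected payoff is target 1: -7/5; target 2: -29/10.
Taking the (2/9, 7/9)-weighted average: (2/9)·(-7/5) + (7/9)·(-29/10) = -77/30.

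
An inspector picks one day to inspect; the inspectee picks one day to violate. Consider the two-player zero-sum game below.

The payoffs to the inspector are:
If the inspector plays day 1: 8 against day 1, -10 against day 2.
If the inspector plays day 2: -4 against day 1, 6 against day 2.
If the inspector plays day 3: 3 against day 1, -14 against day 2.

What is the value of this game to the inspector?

2/7

Row day 3 is strictly dominated by row day 1, so the inspector never plays it.
The remaining 2×2 game on (day 1, day 2) × (day 1, day 2) has no saddle point. Let the inspector play day 1 with probability p; indifference gives 8p − 4(1−p) = −10p + 6(1−p), so p = 5/14.
Similarly the inspectee's optimal q on day 1 is 4/7, and the value is 8·(4/7) + (-10)·(3/7) = 2/7.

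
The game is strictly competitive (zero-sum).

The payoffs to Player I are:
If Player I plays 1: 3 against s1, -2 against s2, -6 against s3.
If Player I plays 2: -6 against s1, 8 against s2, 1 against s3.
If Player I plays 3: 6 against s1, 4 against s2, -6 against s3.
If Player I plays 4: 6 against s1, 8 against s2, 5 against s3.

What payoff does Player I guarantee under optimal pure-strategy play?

5

Row minima: -6, -6, -6, 5 → Player I's maximin is 5.
Column maxima: 6, 8, 5 → Player II's minimax is 5.
They coincide at (4, s3), so the value is 5.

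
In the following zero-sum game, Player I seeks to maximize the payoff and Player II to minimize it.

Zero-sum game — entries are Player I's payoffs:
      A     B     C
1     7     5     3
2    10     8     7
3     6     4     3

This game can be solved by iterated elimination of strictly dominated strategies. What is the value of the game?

7

Column A is strictly dominated by B for Player II (5<7, 8<10, 4<6); eliminate A.
Column B is strictly dominated by C for Player II (3<5, 7<8, 3<4); eliminate B.
Row 1 is strictly dominated by row 2 (7>3); eliminate 1.
Row 3 is strictly dominated by row 2 (7>3); eliminate 3.
Only (2, C) remains, with payoff 7.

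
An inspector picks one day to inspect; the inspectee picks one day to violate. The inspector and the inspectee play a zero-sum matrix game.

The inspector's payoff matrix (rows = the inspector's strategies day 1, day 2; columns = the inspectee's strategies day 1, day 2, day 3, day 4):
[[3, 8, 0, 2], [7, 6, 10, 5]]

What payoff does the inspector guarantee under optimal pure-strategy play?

Row minima: 0, 5 → the inspector's maximin is 5.
Column maxima: 7, 8, 10, 5 → the inspectee's minimax is 5.
They coincide at (day 2, day 4), so the value is 5.

5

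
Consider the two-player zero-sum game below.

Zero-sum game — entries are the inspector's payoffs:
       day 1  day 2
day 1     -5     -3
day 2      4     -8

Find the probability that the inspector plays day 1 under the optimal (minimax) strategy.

6/7

Row minima are -5 and -8, so the inspector's maximin is -5; column maxima are 4 and -3, so the inspectee's minimax is -3. These differ, so the equilibrium is in mixed strategies.
Let the inspector play day 1 with probability p. The inspectee is indifferent when −5p + 4(1−p) = −3p − 8(1−p), giving p = 6/7.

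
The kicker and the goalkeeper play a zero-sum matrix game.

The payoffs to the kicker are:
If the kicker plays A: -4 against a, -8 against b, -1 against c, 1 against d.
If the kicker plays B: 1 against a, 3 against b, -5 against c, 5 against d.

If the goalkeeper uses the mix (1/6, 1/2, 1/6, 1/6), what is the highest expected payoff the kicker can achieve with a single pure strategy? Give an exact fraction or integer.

5/3

A: (-4)·(1/6) + (-8)·(1/2) + (-1)·(1/6) + (1)·(1/6) = -14/3.
B: (1)·(1/6) + (3)·(1/2) + (-5)·(1/6) + (5)·(1/6) = 5/3.
The best pure response is B with expected payoff 5/3.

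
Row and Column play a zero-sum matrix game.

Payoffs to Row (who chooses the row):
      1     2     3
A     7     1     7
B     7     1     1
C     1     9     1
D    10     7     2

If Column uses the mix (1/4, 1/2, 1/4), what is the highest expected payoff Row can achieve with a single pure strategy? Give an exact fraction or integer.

A: (7)·(1/4) + (1)·(1/2) + (7)·(1/4) = 4.
B: (7)·(1/4) + (1)·(1/2) + (1)·(1/4) = 5/2.
C: (1)·(1/4) + (9)·(1/2) + (1)·(1/4) = 5.
D: (10)·(1/4) + (7)·(1/2) + (2)·(1/4) = 13/2.
The best pure response is D with expected payoff 13/2.

13/2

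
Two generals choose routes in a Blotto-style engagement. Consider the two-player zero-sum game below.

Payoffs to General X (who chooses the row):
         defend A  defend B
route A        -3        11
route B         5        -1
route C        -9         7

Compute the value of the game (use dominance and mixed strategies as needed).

Row route C is strictly dominated by row route A, so General X never plays it.
The remaining 2×2 game on (route A, route B) × (defend A, defend B) has no saddle point. Let General X play route A with probability p; indifference gives −3p + 5(1−p) = 11p − (1−p), so p = 3/10.
Similarly General Y's optimal q on defend A is 3/5, and the value is -3·(3/5) + (11)·(2/5) = 13/5.

13/5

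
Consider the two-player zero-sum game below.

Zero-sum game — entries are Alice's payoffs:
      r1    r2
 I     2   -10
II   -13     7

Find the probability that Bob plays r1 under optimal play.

17/32

Row minima are -10 and -13, so Alice's maximin is -10; column maxima are 2 and 7, so Bob's minimax is 2. These differ, so the equilibrium is in mixed strategies.
Let Bob play r1 with probability q. Alice is indifferent when 2q − 10(1−q) = −13q + 7(1−q), giving q = 17/32.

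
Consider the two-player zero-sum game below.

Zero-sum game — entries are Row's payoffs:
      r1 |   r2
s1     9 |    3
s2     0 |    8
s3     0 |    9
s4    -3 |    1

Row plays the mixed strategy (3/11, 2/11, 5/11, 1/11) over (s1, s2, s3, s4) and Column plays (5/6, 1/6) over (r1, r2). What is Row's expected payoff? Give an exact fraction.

191/66

Against (5/6, 1/6), each row's expected payoff is s1: 8; s2: 4/3; s3: 3/2; s4: -7/3.
Taking the (3/11, 2/11, 5/11, 1/11)-weighted average: (3/11)·(8) + (2/11)·(4/3) + (5/11)·(3/2) + (1/11)·(-7/3) = 191/66.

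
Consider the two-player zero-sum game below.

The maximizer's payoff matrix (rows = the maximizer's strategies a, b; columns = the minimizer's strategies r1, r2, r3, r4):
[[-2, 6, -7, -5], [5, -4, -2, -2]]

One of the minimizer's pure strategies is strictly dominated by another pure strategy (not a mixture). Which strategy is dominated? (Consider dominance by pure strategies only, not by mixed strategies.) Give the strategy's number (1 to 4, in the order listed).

The minimizer prefers columns that give the maximizer less. Compare r1 with r3: -7 < -2, -2 < 5.
So r3 strictly dominates r1 for the minimizer; r1 is strictly dominated.

1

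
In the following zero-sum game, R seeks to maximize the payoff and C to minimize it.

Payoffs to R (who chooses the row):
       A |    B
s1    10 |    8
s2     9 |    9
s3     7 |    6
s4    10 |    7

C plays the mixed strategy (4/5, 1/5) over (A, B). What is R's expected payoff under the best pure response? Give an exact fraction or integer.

48/5

s1: (10)·(4/5) + (8)·(1/5) = 48/5.
s2: (9)·(4/5) + (9)·(1/5) = 9.
s3: (7)·(4/5) + (6)·(1/5) = 34/5.
s4: (10)·(4/5) + (7)·(1/5) = 47/5.
The best pure response is s1 with expected payoff 48/5.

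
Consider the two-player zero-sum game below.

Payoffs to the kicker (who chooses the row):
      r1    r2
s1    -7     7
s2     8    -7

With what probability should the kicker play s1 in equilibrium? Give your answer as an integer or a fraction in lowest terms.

Row minima are -7 and -7, so the kicker's maximin is -7; column maxima are 8 and 7, so the goalkeeper's minimax is 7. These differ, so the equilibrium is in mixed strategies.
Let the kicker play s1 with probability p. The goalkeeper is indifferent when −7p + 8(1−p) = 7p − 7(1−p), giving p = 15/29.

15/29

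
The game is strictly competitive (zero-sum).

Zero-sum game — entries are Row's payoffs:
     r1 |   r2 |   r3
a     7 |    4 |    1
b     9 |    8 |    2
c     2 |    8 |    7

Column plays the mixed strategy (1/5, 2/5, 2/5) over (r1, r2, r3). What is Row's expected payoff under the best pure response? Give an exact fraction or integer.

a: (7)·(1/5) + (4)·(2/5) + (1)·(2/5) = 17/5.
b: (9)·(1/5) + (8)·(2/5) + (2)·(2/5) = 29/5.
c: (2)·(1/5) + (8)·(2/5) + (7)·(2/5) = 32/5.
The best pure response is c with expected payoff 32/5.

32/5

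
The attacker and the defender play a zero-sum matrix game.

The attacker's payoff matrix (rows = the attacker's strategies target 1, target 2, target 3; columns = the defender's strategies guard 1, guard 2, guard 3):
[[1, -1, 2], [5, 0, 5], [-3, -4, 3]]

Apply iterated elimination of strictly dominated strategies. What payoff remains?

0

Column guard 1 is strictly dominated by guard 2 for the defender (-1<1, 0<5, -4<-3); eliminate guard 1.
Column guard 3 is strictly dominated by guard 2 for the defender (-1<2, 0<5, -4<3); eliminate guard 3.
Row target 1 is strictly dominated by row target 2 (0>-1); eliminate target 1.
Row target 3 is strictly dominated by row target 2 (0>-4); eliminate target 3.
Only (target 2, guard 2) remains, with payoff 0.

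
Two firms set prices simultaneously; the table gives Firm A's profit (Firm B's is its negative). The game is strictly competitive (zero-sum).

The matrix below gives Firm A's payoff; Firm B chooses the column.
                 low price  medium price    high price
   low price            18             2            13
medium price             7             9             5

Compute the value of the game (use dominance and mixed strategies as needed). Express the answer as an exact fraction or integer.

107/15

Column low price is strictly dominated by high price for Firm B (it gives Firm A more in every row).
The remaining 2×2 game on (low price, medium price) × (medium price, high price) has no saddle point. Let Firm A play low price with probability p; indifference gives 2p + 9(1−p) = 13p + 5(1−p), so p = 4/15.
Similarly Firm B's optimal q on medium price is 8/15, and the value is 2·(8/15) + (13)·(7/15) = 107/15.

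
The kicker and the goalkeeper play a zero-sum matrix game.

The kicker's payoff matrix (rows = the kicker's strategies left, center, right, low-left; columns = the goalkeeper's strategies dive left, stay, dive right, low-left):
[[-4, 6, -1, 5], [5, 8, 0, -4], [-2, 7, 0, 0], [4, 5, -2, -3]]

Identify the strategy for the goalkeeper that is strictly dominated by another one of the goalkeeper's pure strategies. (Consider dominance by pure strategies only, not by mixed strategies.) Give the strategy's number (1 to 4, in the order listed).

2

The goalkeeper prefers columns that give the kicker less. Compare stay with dive left: -4 < 6, 5 < 8, -2 < 7, 4 < 5.
So dive left strictly dominates stay for the goalkeeper; stay is strictly dominated.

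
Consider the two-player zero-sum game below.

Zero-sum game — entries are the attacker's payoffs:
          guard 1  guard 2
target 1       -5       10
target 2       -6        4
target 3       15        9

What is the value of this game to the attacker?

65/7

Row target 2 is strictly dominated by row target 1, so the attacker never plays it.
The remaining 2×2 game on (target 1, target 3) × (guard 1, guard 2) has no saddle point. Let the attacker play target 1 with probability p; indifference gives −5p + 15(1−p) = 10p + 9(1−p), so p = 2/7.
Similarly the defender's optimal q on guard 1 is 1/21, and the value is -5·(1/21) + (10)·(20/21) = 65/7.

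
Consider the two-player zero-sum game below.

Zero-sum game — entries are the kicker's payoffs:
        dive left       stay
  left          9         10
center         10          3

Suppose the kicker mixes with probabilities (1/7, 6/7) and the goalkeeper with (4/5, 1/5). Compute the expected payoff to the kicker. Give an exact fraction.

Against (4/5, 1/5), each row's expected payoff is left: 46/5; center: 43/5.
Taking the (1/7, 6/7)-weighted average: (1/7)·(46/5) + (6/7)·(43/5) = 304/35.

304/35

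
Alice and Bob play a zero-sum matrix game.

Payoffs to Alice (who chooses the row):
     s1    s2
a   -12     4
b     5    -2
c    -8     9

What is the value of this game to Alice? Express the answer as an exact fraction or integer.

29/24

Row a is strictly dominated by row c, so Alice never plays it.
The remaining 2×2 game on (b, c) × (s1, s2) has no saddle point. Let Alice play b with probability p; indifference gives 5p − 8(1−p) = −2p + 9(1−p), so p = 17/24.
Similarly Bob's optimal q on s1 is 11/24, and the value is 5·(11/24) + (-2)·(13/24) = 29/24.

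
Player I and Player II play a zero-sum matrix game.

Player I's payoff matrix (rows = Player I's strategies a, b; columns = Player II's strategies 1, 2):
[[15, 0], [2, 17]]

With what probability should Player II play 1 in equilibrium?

Row minima are 0 and 2, so Player I's maximin is 2; column maxima are 15 and 17, so Player II's minimax is 15. These differ, so the equilibrium is in mixed strategies.
Let Player II play 1 with probability q. Player I is indifferent when 15q = 2q + 17(1−q), giving q = 17/30.

17/30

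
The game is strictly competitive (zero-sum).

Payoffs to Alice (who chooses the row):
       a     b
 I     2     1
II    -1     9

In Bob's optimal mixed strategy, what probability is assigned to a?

8/11

Row minima are 1 and -1, so Alice's maximin is 1; column maxima are 2 and 9, so Bob's minimax is 2. These differ, so the equilibrium is in mixed strategies.
Let Bob play a with probability q. Alice is indifferent when 2q + (1−q) = −q + 9(1−q), giving q = 8/11.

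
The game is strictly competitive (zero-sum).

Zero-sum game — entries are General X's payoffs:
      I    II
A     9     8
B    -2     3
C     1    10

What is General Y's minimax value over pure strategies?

9

The worst case (largest entry) in each column is I: 9, II: 10.
The best (smallest) of these is 9.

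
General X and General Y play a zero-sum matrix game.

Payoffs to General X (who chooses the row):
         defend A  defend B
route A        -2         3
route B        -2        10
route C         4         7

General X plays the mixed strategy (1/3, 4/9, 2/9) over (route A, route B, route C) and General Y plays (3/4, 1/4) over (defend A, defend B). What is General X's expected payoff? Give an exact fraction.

5/4

Against (3/4, 1/4), each row's expected payoff is route A: -3/4; route B: 1; route C: 19/4.
Taking the (1/3, 4/9, 2/9)-weighted average: (1/3)·(-3/4) + (4/9)·(1) + (2/9)·(19/4) = 5/4.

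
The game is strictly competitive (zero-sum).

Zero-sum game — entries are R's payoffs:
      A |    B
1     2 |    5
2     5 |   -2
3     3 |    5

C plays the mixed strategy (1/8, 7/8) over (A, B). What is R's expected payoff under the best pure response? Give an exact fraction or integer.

1: (2)·(1/8) + (5)·(7/8) = 37/8.
2: (5)·(1/8) + (-2)·(7/8) = -9/8.
3: (3)·(1/8) + (5)·(7/8) = 19/4.
The best pure response is 3 with expected payoff 19/4.

19/4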